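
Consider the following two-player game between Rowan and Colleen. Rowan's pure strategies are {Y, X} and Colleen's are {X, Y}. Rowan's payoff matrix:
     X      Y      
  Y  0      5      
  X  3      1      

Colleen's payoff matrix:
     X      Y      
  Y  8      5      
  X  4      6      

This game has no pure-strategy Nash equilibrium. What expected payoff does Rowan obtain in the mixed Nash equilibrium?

15/7

For Rowan to be willing to mix, Rowan must be indifferent between Y and X, which pins down Colleen's mix.
  Rowan's payoff to Y: q·0 + (1−q)·5 = -5q + 5
  Rowan's payoff to X: q·3 + (1−q)·1 = 2q + 1
  -5q + 5 = 2q + 1  ⇒  -7q = -4  ⇒  q = 4/7.
At equilibrium Rowan is indifferent across rows, so Rowan's payoff equals the payoff from Y: (4/7)·0 + (3/7)·5 = 15/7.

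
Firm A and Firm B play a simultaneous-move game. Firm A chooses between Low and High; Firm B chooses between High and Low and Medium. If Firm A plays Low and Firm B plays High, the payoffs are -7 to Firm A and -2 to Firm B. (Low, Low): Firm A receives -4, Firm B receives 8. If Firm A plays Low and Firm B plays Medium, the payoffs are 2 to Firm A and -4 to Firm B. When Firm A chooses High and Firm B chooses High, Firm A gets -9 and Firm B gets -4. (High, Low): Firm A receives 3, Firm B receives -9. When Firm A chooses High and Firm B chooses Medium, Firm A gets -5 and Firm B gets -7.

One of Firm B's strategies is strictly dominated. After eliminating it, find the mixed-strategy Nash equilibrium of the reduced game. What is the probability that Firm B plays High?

q = 7/9

Firm B's strategy Medium is strictly dominated by High: -2 > -4 and -4 > -7. Eliminate Medium.
Set Firm A's expected payoff from Low equal to that from High:
  Firm A's payoff to Low: q·(-7) + (1−q)·(-4) = -3q - 4
  Firm A's payoff to High: q·(-9) + (1−q)·3 = -12q + 3
  -3q - 4 = -12q + 3  ⇒  9q = 7  ⇒  q = 7/9.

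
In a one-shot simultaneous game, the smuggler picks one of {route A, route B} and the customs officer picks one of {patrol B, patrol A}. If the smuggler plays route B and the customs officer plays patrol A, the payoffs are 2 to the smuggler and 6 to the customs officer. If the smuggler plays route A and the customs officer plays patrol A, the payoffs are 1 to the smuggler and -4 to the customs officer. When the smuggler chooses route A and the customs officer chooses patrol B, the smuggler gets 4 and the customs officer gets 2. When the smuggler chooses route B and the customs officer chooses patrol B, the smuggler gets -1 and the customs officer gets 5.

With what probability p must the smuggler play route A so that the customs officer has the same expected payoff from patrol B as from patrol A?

In a mixed equilibrium the customs officer is indifferent between patrol B and patrol A; this condition fixes p.
  the customs officer's payoff from patrol B: p·2 + (1−p)·5 = -3p + 5
  the customs officer's payoff from patrol A: p·(-4) + (1−p)·6 = -10p + 6
  -3p + 5 = -10p + 6  ⇒  7p = 1  ⇒  p = 1/7.

p = 1/7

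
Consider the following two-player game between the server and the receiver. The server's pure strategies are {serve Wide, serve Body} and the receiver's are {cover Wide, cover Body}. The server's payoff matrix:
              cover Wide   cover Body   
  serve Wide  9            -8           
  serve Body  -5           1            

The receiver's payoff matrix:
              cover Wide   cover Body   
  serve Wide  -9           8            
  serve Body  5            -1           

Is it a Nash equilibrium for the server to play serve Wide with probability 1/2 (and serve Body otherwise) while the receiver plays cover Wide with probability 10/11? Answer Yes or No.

No

Given the server's mix p = 1/2, the receiver's payoff from cover Wide is -2 but from cover Body is 7/2. The receiver strictly prefers cover Body, so the receiver would not mix.
So the proposed profile is not a Nash equilibrium.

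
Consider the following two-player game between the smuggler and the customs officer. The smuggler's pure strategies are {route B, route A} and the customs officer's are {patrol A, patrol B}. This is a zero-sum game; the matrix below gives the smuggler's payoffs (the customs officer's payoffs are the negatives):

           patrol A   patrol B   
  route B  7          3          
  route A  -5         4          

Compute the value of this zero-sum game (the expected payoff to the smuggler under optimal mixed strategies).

v = 43/13

The customs officer's mix must leave the smuggler indifferent between route B and route A.
  the smuggler's payoff to route B: q·7 + (1−q)·3 = 4q + 3
  the smuggler's payoff to route A: q·(-5) + (1−q)·4 = -9q + 4
  4q + 3 = -9q + 4  ⇒  13q = 1  ⇒  q = 1/13.
The value is the smuggler's expected payoff against this mix (using route B): (1/13)·7 + (12/13)·3 = 43/13.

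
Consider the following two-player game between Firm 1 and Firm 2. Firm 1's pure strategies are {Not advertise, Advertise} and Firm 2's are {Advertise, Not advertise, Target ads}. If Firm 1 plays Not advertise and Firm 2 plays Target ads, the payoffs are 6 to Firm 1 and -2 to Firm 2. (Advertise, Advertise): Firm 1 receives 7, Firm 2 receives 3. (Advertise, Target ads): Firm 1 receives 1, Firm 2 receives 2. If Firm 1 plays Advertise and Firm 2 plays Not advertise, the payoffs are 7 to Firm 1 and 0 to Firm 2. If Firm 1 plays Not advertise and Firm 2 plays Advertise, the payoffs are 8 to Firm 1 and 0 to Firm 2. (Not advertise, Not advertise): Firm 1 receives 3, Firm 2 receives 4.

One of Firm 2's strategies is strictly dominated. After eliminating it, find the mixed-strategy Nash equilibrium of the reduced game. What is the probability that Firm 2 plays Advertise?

q = 4/5

Firm 2's strategy Target ads is strictly dominated by Advertise: 0 > -2 and 3 > 2. Eliminate Target ads.
In a mixed equilibrium Firm 1 is indifferent between Not advertise and Advertise; this condition fixes q.
  Firm 1's payoff from Not advertise: q·8 + (1−q)·3 = 5q + 3
  Firm 1's payoff from Advertise: q·7 + (1−q)·7 = 7
  5q + 3 = 7  ⇒  5q = 4  ⇒  q = 4/5.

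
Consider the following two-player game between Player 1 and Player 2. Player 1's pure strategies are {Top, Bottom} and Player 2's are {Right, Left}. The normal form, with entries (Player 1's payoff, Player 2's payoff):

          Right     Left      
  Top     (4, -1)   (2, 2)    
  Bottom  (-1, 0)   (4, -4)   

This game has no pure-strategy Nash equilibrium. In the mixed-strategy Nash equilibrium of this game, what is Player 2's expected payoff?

For Player 2 to be willing to mix, Player 2 must be indifferent between Right and Left, which pins down Player 1's mix.
  Player 2's payoff to Right: p·(-1) + (1−p)·0 = -p
  Player 2's payoff to Left: p·2 + (1−p)·(-4) = 6p - 4
  -p = 6p - 4  ⇒  -7p = -4  ⇒  p = 4/7.
At equilibrium Player 2 is indifferent across columns, so Player 2's payoff equals the payoff from Right: (4/7)·(-1) + (3/7)·0 = -4/7.

-4/7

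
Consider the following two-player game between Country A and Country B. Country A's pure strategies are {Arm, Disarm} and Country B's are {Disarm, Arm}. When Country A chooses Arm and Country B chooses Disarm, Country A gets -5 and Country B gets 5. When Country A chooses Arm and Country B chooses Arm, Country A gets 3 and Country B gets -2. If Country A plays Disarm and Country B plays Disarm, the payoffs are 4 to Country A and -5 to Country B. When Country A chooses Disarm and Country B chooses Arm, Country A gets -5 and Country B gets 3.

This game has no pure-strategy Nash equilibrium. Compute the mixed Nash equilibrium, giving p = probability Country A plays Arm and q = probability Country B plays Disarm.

p = 8/15, q = 8/17

For Country B to be willing to mix, Country B must be indifferent between Disarm and Arm, which pins down Country A's mix.
  Country B's payoff from Disarm: p·5 + (1−p)·(-5) = 10p - 5
  Country B's payoff from Arm: p·(-2) + (1−p)·3 = -5p + 3
  10p - 5 = -5p + 3  ⇒  15p = 8  ⇒  p = 8/15.
In a mixed equilibrium Country A is indifferent between Arm and Disarm; this condition fixes q.
  Country A's payoff from Arm: q·(-5) + (1−q)·3 = -8q + 3
  Country A's payoff from Disarm: q·4 + (1−q)·(-5) = 9q - 5
  -8q + 3 = 9q - 5  ⇒  -17q = -8  ⇒  q = 8/17.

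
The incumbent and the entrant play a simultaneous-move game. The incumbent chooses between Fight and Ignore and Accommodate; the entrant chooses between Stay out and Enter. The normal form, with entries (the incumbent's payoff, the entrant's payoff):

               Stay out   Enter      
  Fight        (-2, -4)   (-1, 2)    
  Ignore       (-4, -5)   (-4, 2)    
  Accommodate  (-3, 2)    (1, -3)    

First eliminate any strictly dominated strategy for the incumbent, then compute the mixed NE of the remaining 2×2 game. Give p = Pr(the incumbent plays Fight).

p = 5/11

The incumbent's strategy Ignore is strictly dominated by Fight: -2 > -4 and -1 > -4. Eliminate Ignore.
Set the entrant's expected payoff from Stay out equal to that from Enter:
  the entrant's expected payoff from Stay out: p·(-4) + (1−p)·2 = -6p + 2
  the entrant's expected payoff from Enter: p·2 + (1−p)·(-3) = 5p - 3
  -6p + 2 = 5p - 3  ⇒  -11p = -5  ⇒  p = 5/11.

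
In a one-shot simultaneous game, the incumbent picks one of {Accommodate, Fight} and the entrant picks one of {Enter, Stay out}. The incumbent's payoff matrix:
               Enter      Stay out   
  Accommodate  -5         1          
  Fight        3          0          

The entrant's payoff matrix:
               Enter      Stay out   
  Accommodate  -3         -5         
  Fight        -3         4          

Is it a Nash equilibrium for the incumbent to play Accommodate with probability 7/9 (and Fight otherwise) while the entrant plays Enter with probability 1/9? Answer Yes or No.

Check the entrant's indifference given the incumbent's mix p = 7/9:
  payoff from Enter = -3; payoff from Stay out = -3 — equal.
Check the incumbent's indifference given the entrant's mix q = 1/9:
  payoff from Accommodate = 1/3; payoff from Fight = 1/3 — equal.
Both players are indifferent, so neither can profitably deviate.

Yes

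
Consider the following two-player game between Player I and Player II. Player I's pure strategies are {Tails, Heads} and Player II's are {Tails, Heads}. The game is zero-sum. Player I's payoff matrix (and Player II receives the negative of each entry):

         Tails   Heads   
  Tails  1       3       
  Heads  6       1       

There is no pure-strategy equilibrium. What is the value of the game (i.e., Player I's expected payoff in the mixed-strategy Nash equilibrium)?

For Player I to be willing to mix, Player I must be indifferent between Tails and Heads, which pins down Player II's mix.
  Player I's expected payoff from Tails: q·1 + (1−q)·3 = -2q + 3
  Player I's expected payoff from Heads: q·6 + (1−q)·1 = 5q + 1
  -2q + 3 = 5q + 1  ⇒  -7q = -2  ⇒  q = 2/7.
The value is Player I's expected payoff against this mix (using Tails): (2/7)·1 + (5/7)·3 = 17/7.

v = 17/7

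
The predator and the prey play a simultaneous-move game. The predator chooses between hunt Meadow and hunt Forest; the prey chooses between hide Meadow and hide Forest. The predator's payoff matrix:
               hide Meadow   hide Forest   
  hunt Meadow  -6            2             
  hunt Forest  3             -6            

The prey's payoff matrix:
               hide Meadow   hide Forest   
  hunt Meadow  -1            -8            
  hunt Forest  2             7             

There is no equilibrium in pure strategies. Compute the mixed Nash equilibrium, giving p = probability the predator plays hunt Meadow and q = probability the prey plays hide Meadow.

p = 5/12, q = 8/17

The prey's indifference between hide Meadow and hide Forest determines the predator's mixing probability p:
  the prey's expected payoff from hide Meadow: p·(-1) + (1−p)·2 = -3p + 2
  the prey's expected payoff from hide Forest: p·(-8) + (1−p)·7 = -15p + 7
  -3p + 2 = -15p + 7  ⇒  12p = 5  ⇒  p = 5/12.
Set the predator's expected payoff from hunt Meadow equal to that from hunt Forest:
  the predator's payoff to hunt Meadow: q·(-6) + (1−q)·2 = -8q + 2
  the predator's payoff to hunt Forest: q·3 + (1−q)·(-6) = 9q - 6
  -8q + 2 = 9q - 6  ⇒  -17q = -8  ⇒  q = 8/17.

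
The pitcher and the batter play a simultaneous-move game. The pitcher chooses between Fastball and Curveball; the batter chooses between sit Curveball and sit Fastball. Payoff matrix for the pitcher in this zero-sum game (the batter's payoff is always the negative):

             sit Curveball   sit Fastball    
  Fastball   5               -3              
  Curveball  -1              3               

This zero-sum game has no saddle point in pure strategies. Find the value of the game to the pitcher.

For the pitcher to be willing to mix, the pitcher must be indifferent between Fastball and Curveball, which pins down the batter's mix.
  the pitcher's payoff to Fastball: q·5 + (1−q)·(-3) = 8q - 3
  the pitcher's payoff to Curveball: q·(-1) + (1−q)·3 = -4q + 3
  8q - 3 = -4q + 3  ⇒  12q = 6  ⇒  q = 1/2.
The value is the pitcher's expected payoff against this mix (using Fastball): (1/2)·5 + (1/2)·(-3) = 1.

v = 1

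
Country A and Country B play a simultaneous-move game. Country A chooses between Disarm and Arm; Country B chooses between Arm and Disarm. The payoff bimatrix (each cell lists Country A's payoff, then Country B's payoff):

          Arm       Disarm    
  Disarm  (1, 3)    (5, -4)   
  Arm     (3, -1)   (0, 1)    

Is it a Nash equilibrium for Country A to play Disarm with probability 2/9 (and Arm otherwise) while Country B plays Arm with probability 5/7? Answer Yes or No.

Yes

Check Country B's indifference given Country A's mix p = 2/9:
  payoff from Arm = -1/9; payoff from Disarm = -1/9 — equal.
Check Country A's indifference given Country B's mix q = 5/7:
  payoff from Disarm = 15/7; payoff from Arm = 15/7 — equal.
Both players are indifferent, so neither can profitably deviate.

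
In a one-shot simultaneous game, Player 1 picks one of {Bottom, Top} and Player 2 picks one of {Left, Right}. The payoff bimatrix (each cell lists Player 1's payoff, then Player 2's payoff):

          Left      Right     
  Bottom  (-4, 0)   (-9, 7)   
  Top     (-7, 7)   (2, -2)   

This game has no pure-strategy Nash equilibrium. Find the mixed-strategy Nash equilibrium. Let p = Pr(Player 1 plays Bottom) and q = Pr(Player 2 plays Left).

In a mixed equilibrium Player 2 is indifferent between Left and Right; this condition fixes p.
  Player 2's payoff from Left: p·0 + (1−p)·7 = -7p + 7
  Player 2's payoff from Right: p·7 + (1−p)·(-2) = 9p - 2
  -7p + 7 = 9p - 2  ⇒  -16p = -9  ⇒  p = 9/16.
For Player 1 to be willing to mix, Player 1 must be indifferent between Bottom and Top, which pins down Player 2's mix.
  Player 1's expected payoff from Bottom: q·(-4) + (1−q)·(-9) = 5q - 9
  Player 1's expected payoff from Top: q·(-7) + (1−q)·2 = -9q + 2
  5q - 9 = -9q + 2  ⇒  14q = 11  ⇒  q = 11/14.

p = 9/16, q = 11/14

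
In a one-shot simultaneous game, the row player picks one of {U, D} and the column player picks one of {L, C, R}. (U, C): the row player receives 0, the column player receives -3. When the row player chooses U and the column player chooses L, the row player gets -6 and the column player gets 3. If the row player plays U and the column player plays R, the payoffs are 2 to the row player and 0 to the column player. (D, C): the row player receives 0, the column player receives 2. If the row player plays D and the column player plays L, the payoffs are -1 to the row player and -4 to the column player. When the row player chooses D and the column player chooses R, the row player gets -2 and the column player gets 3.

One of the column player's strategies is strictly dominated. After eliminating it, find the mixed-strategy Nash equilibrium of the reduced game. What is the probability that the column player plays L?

The column player's strategy C is strictly dominated by R: 0 > -3 and 3 > 2. Eliminate C.
In a mixed equilibrium the row player is indifferent between U and D; this condition fixes q.
  the row player's expected payoff from U: q·(-6) + (1−q)·2 = -8q + 2
  the row player's expected payoff from D: q·(-1) + (1−q)·(-2) = q - 2
  -8q + 2 = q - 2  ⇒  -9q = -4  ⇒  q = 4/9.

q = 4/9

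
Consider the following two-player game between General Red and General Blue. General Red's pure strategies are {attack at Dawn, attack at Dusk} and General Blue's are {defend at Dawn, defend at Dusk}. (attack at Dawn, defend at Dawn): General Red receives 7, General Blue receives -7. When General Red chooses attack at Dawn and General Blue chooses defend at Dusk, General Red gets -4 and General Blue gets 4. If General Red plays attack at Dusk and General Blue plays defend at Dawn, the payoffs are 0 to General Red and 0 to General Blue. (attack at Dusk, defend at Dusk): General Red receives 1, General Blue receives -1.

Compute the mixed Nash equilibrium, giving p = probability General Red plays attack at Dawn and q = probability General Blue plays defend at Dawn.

General Blue's indifference between defend at Dawn and defend at Dusk determines General Red's mixing probability p:
  General Blue's payoff to defend at Dawn: p·(-7) + (1−p)·0 = -7p
  General Blue's payoff to defend at Dusk: p·4 + (1−p)·(-1) = 5p - 1
  -7p = 5p - 1  ⇒  -12p = -1  ⇒  p = 1/12.
Set General Red's expected payoff from attack at Dawn equal to that from attack at Dusk:
  General Red's payoff from attack at Dawn: q·7 + (1−q)·(-4) = 11q - 4
  General Red's payoff from attack at Dusk: q·0 + (1−q)·1 = -q + 1
  11q - 4 = -q + 1  ⇒  12q = 5  ⇒  q = 5/12.

p = 1/12, q = 5/12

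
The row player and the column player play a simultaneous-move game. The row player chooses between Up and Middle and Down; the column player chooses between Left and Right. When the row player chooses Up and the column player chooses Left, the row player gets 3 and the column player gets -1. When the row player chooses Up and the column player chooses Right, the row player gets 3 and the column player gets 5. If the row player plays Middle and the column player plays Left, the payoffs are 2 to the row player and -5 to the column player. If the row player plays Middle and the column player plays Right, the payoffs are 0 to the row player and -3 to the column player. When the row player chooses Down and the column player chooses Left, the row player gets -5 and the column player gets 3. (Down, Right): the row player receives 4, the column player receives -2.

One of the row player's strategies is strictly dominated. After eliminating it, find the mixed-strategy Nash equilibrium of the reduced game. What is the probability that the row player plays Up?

p = 5/11

The row player's strategy Middle is strictly dominated by Up: 3 > 2 and 3 > 0. Eliminate Middle.
The column player's indifference between Left and Right determines the row player's mixing probability p:
  the column player's expected payoff from Left: p·(-1) + (1−p)·3 = -4p + 3
  the column player's expected payoff from Right: p·5 + (1−p)·(-2) = 7p - 2
  -4p + 3 = 7p - 2  ⇒  -11p = -5  ⇒  p = 5/11.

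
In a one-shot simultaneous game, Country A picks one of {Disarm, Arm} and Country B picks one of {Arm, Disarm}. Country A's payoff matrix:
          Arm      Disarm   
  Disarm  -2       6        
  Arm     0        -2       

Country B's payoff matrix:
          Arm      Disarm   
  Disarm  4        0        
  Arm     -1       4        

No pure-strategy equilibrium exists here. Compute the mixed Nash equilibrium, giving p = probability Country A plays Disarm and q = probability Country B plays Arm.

Set Country B's expected payoff from Arm equal to that from Disarm:
  Country B's expected payoff from Arm: p·4 + (1−p)·(-1) = 5p - 1
  Country B's expected payoff from Disarm: p·0 + (1−p)·4 = -4p + 4
  5p - 1 = -4p + 4  ⇒  9p = 5  ⇒  p = 5/9.
Country A's indifference between Disarm and Arm determines Country B's mixing probability q:
  Country A's expected payoff from Disarm: q·(-2) + (1−q)·6 = -8q + 6
  Country A's expected payoff from Arm: q·0 + (1−q)·(-2) = 2q - 2
  -8q + 6 = 2q - 2  ⇒  -10q = -8  ⇒  q = 4/5.

p = 5/9, q = 4/5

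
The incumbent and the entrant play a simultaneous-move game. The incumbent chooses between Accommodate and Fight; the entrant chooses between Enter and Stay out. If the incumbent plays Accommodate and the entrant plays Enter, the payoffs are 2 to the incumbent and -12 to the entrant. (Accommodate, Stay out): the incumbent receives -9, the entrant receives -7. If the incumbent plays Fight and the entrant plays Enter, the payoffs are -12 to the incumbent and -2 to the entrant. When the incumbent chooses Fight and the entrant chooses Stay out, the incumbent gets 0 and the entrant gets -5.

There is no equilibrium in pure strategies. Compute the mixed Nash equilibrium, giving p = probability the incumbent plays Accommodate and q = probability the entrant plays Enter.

p = 3/8, q = 9/23

The entrant's indifference between Enter and Stay out determines the incumbent's mixing probability p:
  the entrant's payoff to Enter: p·(-12) + (1−p)·(-2) = -10p - 2
  the entrant's payoff to Stay out: p·(-7) + (1−p)·(-5) = -2p - 5
  -10p - 2 = -2p - 5  ⇒  -8p = -3  ⇒  p = 3/8.
In a mixed equilibrium the incumbent is indifferent between Accommodate and Fight; this condition fixes q.
  the incumbent's payoff to Accommodate: q·2 + (1−q)·(-9) = 11q - 9
  the incumbent's payoff to Fight: q·(-12) + (1−q)·0 = -12q
  11q - 9 = -12q  ⇒  23q = 9  ⇒  q = 9/23.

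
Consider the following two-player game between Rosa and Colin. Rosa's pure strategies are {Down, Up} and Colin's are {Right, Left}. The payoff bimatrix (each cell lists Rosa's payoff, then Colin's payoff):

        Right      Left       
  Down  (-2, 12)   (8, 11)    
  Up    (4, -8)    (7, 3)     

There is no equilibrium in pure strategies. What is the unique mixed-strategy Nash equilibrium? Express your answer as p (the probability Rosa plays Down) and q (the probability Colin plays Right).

Set Colin's expected payoff from Right equal to that from Left:
  Colin's payoff from Right: p·12 + (1−p)·(-8) = 20p - 8
  Colin's payoff from Left: p·11 + (1−p)·3 = 8p + 3
  20p - 8 = 8p + 3  ⇒  12p = 11  ⇒  p = 11/12.
Rosa's indifference between Down and Up determines Colin's mixing probability q:
  Rosa's payoff from Down: q·(-2) + (1−q)·8 = -10q + 8
  Rosa's payoff from Up: q·4 + (1−q)·7 = -3q + 7
  -10q + 8 = -3q + 7  ⇒  -7q = -1  ⇒  q = 1/7.

p = 11/12, q = 1/7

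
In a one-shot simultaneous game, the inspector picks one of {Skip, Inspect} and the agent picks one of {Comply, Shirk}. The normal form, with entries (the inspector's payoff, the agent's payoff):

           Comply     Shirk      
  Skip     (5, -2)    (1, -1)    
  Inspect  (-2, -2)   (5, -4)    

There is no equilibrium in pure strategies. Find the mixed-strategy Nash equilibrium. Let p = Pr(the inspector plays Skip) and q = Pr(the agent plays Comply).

p = 2/3, q = 4/11

In a mixed equilibrium the agent is indifferent between Comply and Shirk; this condition fixes p.
  the agent's payoff from Comply: p·(-2) + (1−p)·(-2) = -2
  the agent's payoff from Shirk: p·(-1) + (1−p)·(-4) = 3p - 4
  -2 = 3p - 4  ⇒  -3p = -2  ⇒  p = 2/3.
For the inspector to be willing to mix, the inspector must be indifferent between Skip and Inspect, which pins down the agent's mix.
  the inspector's payoff to Skip: q·5 + (1−q)·1 = 4q + 1
  the inspector's payoff to Inspect: q·(-2) + (1−q)·5 = -7q + 5
  4q + 1 = -7q + 5  ⇒  11q = 4  ⇒  q = 4/11.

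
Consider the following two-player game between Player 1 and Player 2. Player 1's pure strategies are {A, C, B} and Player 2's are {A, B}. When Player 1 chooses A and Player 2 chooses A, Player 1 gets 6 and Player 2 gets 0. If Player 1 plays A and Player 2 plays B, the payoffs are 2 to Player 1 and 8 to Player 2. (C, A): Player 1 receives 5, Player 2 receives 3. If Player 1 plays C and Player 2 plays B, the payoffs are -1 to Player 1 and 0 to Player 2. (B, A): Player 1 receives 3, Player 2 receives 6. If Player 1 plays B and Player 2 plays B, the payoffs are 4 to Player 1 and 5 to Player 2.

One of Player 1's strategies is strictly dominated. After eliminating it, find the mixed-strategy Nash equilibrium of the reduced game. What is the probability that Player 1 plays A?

Player 1's strategy C is strictly dominated by A: 6 > 5 and 2 > -1. Eliminate C.
Player 2's indifference between A and B determines Player 1's mixing probability p:
  Player 2's expected payoff from A: p·0 + (1−p)·6 = -6p + 6
  Player 2's expected payoff from B: p·8 + (1−p)·5 = 3p + 5
  -6p + 6 = 3p + 5  ⇒  -9p = -1  ⇒  p = 1/9.

p = 1/9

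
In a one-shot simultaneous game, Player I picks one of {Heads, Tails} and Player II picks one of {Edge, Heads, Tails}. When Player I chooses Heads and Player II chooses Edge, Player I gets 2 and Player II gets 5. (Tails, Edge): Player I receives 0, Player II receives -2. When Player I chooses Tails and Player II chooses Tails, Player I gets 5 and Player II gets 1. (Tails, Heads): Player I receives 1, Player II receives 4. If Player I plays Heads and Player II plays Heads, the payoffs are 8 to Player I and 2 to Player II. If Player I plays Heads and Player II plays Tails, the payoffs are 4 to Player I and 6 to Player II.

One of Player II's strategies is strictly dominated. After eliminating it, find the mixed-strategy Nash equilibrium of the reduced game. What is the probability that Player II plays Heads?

Player II's strategy Edge is strictly dominated by Tails: 6 > 5 and 1 > -2. Eliminate Edge.
Player I's indifference between Heads and Tails determines Player II's mixing probability q:
  Player I's expected payoff from Heads: q·8 + (1−q)·4 = 4q + 4
  Player I's expected payoff from Tails: q·1 + (1−q)·5 = -4q + 5
  4q + 4 = -4q + 5  ⇒  8q = 1  ⇒  q = 1/8.

q = 1/8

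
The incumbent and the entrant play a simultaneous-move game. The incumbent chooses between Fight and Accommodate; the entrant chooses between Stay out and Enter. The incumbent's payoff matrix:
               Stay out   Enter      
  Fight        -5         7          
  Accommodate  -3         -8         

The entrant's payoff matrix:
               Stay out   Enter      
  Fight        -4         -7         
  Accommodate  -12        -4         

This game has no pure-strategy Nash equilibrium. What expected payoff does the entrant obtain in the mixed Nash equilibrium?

The entrant's indifference between Stay out and Enter determines the incumbent's mixing probability p:
  the entrant's expected payoff from Stay out: p·(-4) + (1−p)·(-12) = 8p - 12
  the entrant's expected payoff from Enter: p·(-7) + (1−p)·(-4) = -3p - 4
  8p - 12 = -3p - 4  ⇒  11p = 8  ⇒  p = 8/11.
At equilibrium the entrant is indifferent across columns, so the entrant's payoff equals the payoff from Stay out: (8/11)·(-4) + (3/11)·(-12) = -68/11.

-68/11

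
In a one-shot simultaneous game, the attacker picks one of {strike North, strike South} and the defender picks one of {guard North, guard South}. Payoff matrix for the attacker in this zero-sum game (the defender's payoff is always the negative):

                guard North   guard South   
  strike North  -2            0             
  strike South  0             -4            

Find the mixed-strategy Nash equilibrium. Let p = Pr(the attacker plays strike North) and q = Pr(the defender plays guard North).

The defender's indifference between guard North and guard South determines the attacker's mixing probability p:
  the defender's payoff from guard North: p·2 + (1−p)·0 = 2p
  the defender's payoff from guard South: p·0 + (1−p)·4 = -4p + 4
  2p = -4p + 4  ⇒  6p = 4  ⇒  p = 2/3.
The defender's mix must leave the attacker indifferent between strike North and strike South.
  the attacker's expected payoff from strike North: q·(-2) + (1−q)·0 = -2q
  the attacker's expected payoff from strike South: q·0 + (1−q)·(-4) = 4q - 4
  -2q = 4q - 4  ⇒  -6q = -4  ⇒  q = 2/3.

p = 2/3, q = 2/3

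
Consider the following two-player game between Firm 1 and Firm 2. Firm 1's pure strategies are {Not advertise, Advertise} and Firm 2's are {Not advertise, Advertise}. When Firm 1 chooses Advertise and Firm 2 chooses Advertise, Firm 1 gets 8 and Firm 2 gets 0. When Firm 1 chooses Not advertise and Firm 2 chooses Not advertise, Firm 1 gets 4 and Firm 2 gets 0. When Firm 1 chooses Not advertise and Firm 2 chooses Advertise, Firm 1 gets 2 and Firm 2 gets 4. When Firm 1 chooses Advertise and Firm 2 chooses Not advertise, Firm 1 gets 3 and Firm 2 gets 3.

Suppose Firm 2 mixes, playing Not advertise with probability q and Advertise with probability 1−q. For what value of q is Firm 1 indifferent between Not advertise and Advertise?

Set Firm 1's expected payoff from Not advertise equal to that from Advertise:
  Firm 1's expected payoff from Not advertise: q·4 + (1−q)·2 = 2q + 2
  Firm 1's expected payoff from Advertise: q·3 + (1−q)·8 = -5q + 8
  2q + 2 = -5q + 8  ⇒  7q = 6  ⇒  q = 6/7.

q = 6/7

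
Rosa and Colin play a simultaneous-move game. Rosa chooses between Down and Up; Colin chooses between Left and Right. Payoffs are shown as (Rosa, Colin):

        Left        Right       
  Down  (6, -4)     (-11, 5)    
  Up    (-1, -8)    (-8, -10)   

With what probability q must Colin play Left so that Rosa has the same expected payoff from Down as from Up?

q = 3/10

For Rosa to be willing to mix, Rosa must be indifferent between Down and Up, which pins down Colin's mix.
  Rosa's payoff from Down: q·6 + (1−q)·(-11) = 17q - 11
  Rosa's payoff from Up: q·(-1) + (1−q)·(-8) = 7q - 8
  17q - 11 = 7q - 8  ⇒  10q = 3  ⇒  q = 3/10.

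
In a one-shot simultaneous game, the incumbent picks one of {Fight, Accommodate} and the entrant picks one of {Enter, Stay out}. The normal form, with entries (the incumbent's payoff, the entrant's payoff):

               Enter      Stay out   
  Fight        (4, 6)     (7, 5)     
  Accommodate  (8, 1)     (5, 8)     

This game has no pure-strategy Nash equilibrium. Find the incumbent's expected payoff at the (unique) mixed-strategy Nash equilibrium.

6

The entrant's mix must leave the incumbent indifferent between Fight and Accommodate.
  the incumbent's expected payoff from Fight: q·4 + (1−q)·7 = -3q + 7
  the incumbent's expected payoff from Accommodate: q·8 + (1−q)·5 = 3q + 5
  -3q + 7 = 3q + 5  ⇒  -6q = -2  ⇒  q = 1/3.
At equilibrium the incumbent is indifferent across rows, so the incumbent's payoff equals the payoff from Fight: (1/3)·4 + (2/3)·7 = 6.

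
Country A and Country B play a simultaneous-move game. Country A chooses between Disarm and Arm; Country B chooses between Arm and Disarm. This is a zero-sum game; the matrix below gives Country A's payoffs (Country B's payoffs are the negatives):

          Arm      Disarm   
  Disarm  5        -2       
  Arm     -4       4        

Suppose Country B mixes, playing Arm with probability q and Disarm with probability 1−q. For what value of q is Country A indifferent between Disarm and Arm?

q = 2/5

For Country A to be willing to mix, Country A must be indifferent between Disarm and Arm, which pins down Country B's mix.
  Country A's expected payoff from Disarm: q·5 + (1−q)·(-2) = 7q - 2
  Country A's expected payoff from Arm: q·(-4) + (1−q)·4 = -8q + 4
  7q - 2 = -8q + 4  ⇒  15q = 6  ⇒  q = 2/5.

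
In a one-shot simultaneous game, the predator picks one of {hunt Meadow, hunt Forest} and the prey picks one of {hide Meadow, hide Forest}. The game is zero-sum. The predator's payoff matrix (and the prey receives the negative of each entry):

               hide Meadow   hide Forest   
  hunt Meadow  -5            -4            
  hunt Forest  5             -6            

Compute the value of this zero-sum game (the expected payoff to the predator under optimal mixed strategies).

Set the predator's expected payoff from hunt Meadow equal to that from hunt Forest:
  the predator's payoff from hunt Meadow: q·(-5) + (1−q)·(-4) = -q - 4
  the predator's payoff from hunt Forest: q·5 + (1−q)·(-6) = 11q - 6
  -q - 4 = 11q - 6  ⇒  -12q = -2  ⇒  q = 1/6.
The value is the predator's expected payoff against this mix (using hunt Meadow): (1/6)·(-5) + (5/6)·(-4) = -25/6.

v = -25/6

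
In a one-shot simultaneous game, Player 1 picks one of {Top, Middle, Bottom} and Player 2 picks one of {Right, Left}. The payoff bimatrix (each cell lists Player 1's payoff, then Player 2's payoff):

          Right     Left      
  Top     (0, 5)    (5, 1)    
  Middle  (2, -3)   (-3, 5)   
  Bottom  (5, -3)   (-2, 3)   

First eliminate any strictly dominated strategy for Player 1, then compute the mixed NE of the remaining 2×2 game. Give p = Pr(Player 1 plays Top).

Player 1's strategy Middle is strictly dominated by Bottom: 5 > 2 and -2 > -3. Eliminate Middle.
Player 1's mix must leave Player 2 indifferent between Right and Left.
  Player 2's payoff from Right: p·5 + (1−p)·(-3) = 8p - 3
  Player 2's payoff from Left: p·1 + (1−p)·3 = -2p + 3
  8p - 3 = -2p + 3  ⇒  10p = 6  ⇒  p = 3/5.

p = 3/5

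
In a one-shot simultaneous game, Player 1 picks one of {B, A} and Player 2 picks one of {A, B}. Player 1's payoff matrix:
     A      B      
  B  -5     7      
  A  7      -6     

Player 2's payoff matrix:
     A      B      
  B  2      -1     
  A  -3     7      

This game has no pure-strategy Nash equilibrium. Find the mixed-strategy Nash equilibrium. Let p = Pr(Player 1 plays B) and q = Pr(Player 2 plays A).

Set Player 2's expected payoff from A equal to that from B:
  Player 2's payoff from A: p·2 + (1−p)·(-3) = 5p - 3
  Player 2's payoff from B: p·(-1) + (1−p)·7 = -8p + 7
  5p - 3 = -8p + 7  ⇒  13p = 10  ⇒  p = 10/13.
Player 1's indifference between B and A determines Player 2's mixing probability q:
  Player 1's payoff to B: q·(-5) + (1−q)·7 = -12q + 7
  Player 1's payoff to A: q·7 + (1−q)·(-6) = 13q - 6
  -12q + 7 = 13q - 6  ⇒  -25q = -13  ⇒  q = 13/25.

p = 10/13, q = 13/25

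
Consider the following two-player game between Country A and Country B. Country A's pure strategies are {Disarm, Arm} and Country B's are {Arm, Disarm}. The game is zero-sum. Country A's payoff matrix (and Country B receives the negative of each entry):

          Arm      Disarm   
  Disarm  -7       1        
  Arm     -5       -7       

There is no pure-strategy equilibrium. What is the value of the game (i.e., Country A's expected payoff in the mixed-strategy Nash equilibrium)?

Country A's indifference between Disarm and Arm determines Country B's mixing probability q:
  Country A's payoff from Disarm: q·(-7) + (1−q)·1 = -8q + 1
  Country A's payoff from Arm: q·(-5) + (1−q)·(-7) = 2q - 7
  -8q + 1 = 2q - 7  ⇒  -10q = -8  ⇒  q = 4/5.
The value is Country A's expected payoff against this mix (using Disarm): (4/5)·(-7) + (1/5)·1 = -27/5.

v = -27/5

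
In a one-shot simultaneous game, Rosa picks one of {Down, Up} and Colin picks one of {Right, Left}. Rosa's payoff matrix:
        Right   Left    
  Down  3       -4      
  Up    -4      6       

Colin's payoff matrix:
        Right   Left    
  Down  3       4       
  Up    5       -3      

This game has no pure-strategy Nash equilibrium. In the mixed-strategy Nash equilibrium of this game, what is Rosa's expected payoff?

2/17

Colin's mix must leave Rosa indifferent between Down and Up.
  Rosa's payoff from Down: q·3 + (1−q)·(-4) = 7q - 4
  Rosa's payoff from Up: q·(-4) + (1−q)·6 = -10q + 6
  7q - 4 = -10q + 6  ⇒  17q = 10  ⇒  q = 10/17.
At equilibrium Rosa is indifferent across rows, so Rosa's payoff equals the payoff from Down: (10/17)·3 + (7/17)·(-4) = 2/17.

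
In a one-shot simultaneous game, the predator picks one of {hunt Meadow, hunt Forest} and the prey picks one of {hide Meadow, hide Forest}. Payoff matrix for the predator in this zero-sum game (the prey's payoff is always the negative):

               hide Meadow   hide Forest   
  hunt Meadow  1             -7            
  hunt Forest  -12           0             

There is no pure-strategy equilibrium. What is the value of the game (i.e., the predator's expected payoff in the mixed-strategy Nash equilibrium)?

Set the predator's expected payoff from hunt Meadow equal to that from hunt Forest:
  the predator's payoff from hunt Meadow: q·1 + (1−q)·(-7) = 8q - 7
  the predator's payoff from hunt Forest: q·(-12) + (1−q)·0 = -12q
  8q - 7 = -12q  ⇒  20q = 7  ⇒  q = 7/20.
The value is the predator's expected payoff against this mix (using hunt Meadow): (7/20)·1 + (13/20)·(-7) = -21/5.

v = -21/5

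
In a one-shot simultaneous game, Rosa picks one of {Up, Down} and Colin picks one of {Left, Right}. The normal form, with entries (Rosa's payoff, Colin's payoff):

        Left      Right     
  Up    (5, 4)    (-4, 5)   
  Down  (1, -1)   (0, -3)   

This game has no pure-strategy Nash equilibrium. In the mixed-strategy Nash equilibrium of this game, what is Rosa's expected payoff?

1/2

For Rosa to be willing to mix, Rosa must be indifferent between Up and Down, which pins down Colin's mix.
  Rosa's payoff from Up: q·5 + (1−q)·(-4) = 9q - 4
  Rosa's payoff from Down: q·1 + (1−q)·0 = q
  9q - 4 = q  ⇒  8q = 4  ⇒  q = 1/2.
At equilibrium Rosa is indifferent across rows, so Rosa's payoff equals the payoff from Up: (1/2)·5 + (1/2)·(-4) = 1/2.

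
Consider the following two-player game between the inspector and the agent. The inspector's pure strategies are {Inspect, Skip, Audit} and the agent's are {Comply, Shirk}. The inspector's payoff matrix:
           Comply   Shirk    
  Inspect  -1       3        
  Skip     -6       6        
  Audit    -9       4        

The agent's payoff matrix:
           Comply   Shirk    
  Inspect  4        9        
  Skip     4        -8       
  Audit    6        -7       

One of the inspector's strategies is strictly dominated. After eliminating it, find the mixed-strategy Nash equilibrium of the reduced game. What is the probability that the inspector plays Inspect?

p = 12/17

The inspector's strategy Audit is strictly dominated by Skip: -6 > -9 and 6 > 4. Eliminate Audit.
The inspector's mix must leave the agent indifferent between Comply and Shirk.
  the agent's expected payoff from Comply: p·4 + (1−p)·4 = 4
  the agent's expected payoff from Shirk: p·9 + (1−p)·(-8) = 17p - 8
  4 = 17p - 8  ⇒  -17p = -12  ⇒  p = 12/17.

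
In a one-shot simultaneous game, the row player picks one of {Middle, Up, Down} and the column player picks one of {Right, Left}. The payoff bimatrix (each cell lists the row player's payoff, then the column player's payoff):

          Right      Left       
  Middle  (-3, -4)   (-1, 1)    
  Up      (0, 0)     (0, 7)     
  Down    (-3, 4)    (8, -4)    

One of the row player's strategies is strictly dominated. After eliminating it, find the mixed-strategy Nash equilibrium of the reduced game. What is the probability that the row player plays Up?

p = 8/15

The row player's strategy Middle is strictly dominated by Up: 0 > -3 and 0 > -1. Eliminate Middle.
Set the column player's expected payoff from Right equal to that from Left:
  the column player's payoff from Right: p·0 + (1−p)·4 = -4p + 4
  the column player's payoff from Left: p·7 + (1−p)·(-4) = 11p - 4
  -4p + 4 = 11p - 4  ⇒  -15p = -8  ⇒  p = 8/15.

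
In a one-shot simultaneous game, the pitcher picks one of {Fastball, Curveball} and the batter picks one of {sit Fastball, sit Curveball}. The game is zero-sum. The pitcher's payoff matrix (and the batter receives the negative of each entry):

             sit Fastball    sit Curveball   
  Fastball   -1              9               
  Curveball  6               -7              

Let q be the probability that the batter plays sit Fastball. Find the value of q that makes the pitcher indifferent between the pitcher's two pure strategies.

In a mixed equilibrium the pitcher is indifferent between Fastball and Curveball; this condition fixes q.
  the pitcher's payoff to Fastball: q·(-1) + (1−q)·9 = -10q + 9
  the pitcher's payoff to Curveball: q·6 + (1−q)·(-7) = 13q - 7
  -10q + 9 = 13q - 7  ⇒  -23q = -16  ⇒  q = 16/23.

q = 16/23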